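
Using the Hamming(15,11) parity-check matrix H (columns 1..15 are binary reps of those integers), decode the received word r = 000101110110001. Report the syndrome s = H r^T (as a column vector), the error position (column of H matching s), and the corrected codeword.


s = (0, 0, 1, 1)^T, error position = 3, corrected codeword c = 001101110110001

Compute s = H r^T mod 2 one row at a time:
  s_1 = 1 + 0 + 1 + 1 + 0 + 0 + 0 + 1 = 4 ≡ 0 (mod 2).
  s_2 = 1 + 0 + 1 + 1 + 0 + 0 + 0 + 1 = 4 ≡ 0 (mod 2).
  s_3 = 0 + 0 + 1 + 1 + 1 + 1 + 0 + 1 = 5 ≡ 1 (mod 2).
  s_4 = 0 + 0 + 0 + 1 + 0 + 1 + 0 + 1 = 3 ≡ 1 (mod 2).
s = (0, 0, 1, 1)^T — this equals column 3 of H (binary 0011), so error is at position 3.
Correct: flip bit 3 of r = 000101110110001 to get c = 001101110110001.


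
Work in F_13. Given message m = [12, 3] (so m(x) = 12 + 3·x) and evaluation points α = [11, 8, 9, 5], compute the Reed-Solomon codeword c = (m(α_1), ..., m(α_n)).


c = [6, 10, 0, 1]

Message polynomial: m(x) = 12 + 3·x (mod 13).
For each evaluation point α_i, compute m(α_i) mod 13:
  α_1 = 11: Horner steps 3 → 6, so m(11) = 6.
  α_2 = 8: Horner steps 3 → 10, so m(8) = 10.
  α_3 = 9: Horner steps 3 → 0, so m(9) = 0.
  α_4 = 5: Horner steps 3 → 1, so m(5) = 1.
Codeword c = [6, 10, 0, 1] ∈ F_13^4.


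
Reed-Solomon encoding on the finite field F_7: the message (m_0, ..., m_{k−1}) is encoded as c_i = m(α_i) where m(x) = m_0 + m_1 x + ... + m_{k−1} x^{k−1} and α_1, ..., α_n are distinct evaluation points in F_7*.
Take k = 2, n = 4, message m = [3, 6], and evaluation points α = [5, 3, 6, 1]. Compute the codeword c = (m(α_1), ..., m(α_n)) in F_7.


c = [5, 0, 4, 2]

Message polynomial: m(x) = 3 + 6·x (mod 7).
For each evaluation point α_i, compute m(α_i) mod 7:
  α_1 = 5: Horner steps 6 → 5, so m(5) = 5.
  α_2 = 3: Horner steps 6 → 0, so m(3) = 0.
  α_3 = 6: Horner steps 6 → 4, so m(6) = 4.
  α_4 = 1: Horner steps 6 → 2, so m(1) = 2.
Codeword c = [5, 0, 4, 2] ∈ F_7^4.


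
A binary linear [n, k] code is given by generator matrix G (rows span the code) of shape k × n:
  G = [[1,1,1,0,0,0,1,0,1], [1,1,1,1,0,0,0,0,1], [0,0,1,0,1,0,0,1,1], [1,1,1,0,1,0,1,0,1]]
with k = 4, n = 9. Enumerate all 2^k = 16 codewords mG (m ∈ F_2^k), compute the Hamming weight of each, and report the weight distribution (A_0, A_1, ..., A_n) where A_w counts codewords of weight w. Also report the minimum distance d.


Weight distribution: A_0 = 1, A_1 = 1, A_2 = 1, A_3 = 2, A_4 = 3, A_5 = 5, A_6 = 3. Minimum distance d = 1.

Enumerate all 2^4 = 16 messages m ∈ F_2^4.
For each, compute codeword c = mG in F_2^9, then tally its weight.
  m = 0000 → c = 000000000, weight = 0.
  m = 1000 → c = 111000101, weight = 5.
  m = 0100 → c = 111100001, weight = 5.
  m = 1100 → c = 000100100, weight = 2.
  m = 0010 → c = 001010011, weight = 4.
  m = 1010 → c = 110010110, weight = 5.
  m = 0110 → c = 110110010, weight = 5.
  m = 1110 → c = 001110111, weight = 6.
  m = 0001 → c = 111010101, weight = 6.
  m = 1001 → c = 000010000, weight = 1.
  m = 0101 → c = 000110100, weight = 3.
  m = 1101 → c = 111110001, weight = 6.
  m = 0011 → c = 110000110, weight = 4.
  m = 1011 → c = 001000011, weight = 3.
  m = 0111 → c = 001100111, weight = 5.
  m = 1111 → c = 110100010, weight = 4.
Tally weights:
  weight 0: 1 codewords.
  weight 1: 1 codewords.
  weight 2: 1 codewords.
  weight 3: 2 codewords.
  weight 4: 3 codewords.
  weight 5: 5 codewords.
  weight 6: 3 codewords.
Minimum distance d = smallest w > 0 with A_w > 0 = 1.
Sanity: Σ A_w = 16 = 2^4 = 16 ✓.


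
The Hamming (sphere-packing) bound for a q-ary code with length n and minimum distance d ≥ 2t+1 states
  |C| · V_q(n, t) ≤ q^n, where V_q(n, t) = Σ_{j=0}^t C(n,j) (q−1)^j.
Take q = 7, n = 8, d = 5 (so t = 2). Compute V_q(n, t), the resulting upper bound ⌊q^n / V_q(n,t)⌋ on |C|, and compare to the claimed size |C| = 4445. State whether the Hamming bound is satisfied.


V_q(n, t) = 1057, q^n = 5764801, Hamming bound = 5453, |C| = 4445 ≤ bound (satisfied).

Step 1: Compute V_q(n, t) = Σ_{j=0}^2 C(n, j) (q−1)^j.
  j = 0: C(8,0)·(6)^0 = 1·1 = 1.
  j = 1: C(8,1)·(6)^1 = 8·6 = 48.
  j = 2: C(8,2)·(6)^2 = 28·36 = 1008.
  V_q(n, t) = 1 + 48 + 1008 = 1057.
Step 2: q^n = 7^8 = 5764801.
Step 3: Hamming bound ⌊q^n / V_q(n,t)⌋ = ⌊5764801/1057⌋ = 5453.
Step 4: Compare |C| = 4445 to 5453: satisfied.
The claimed |C| lies below the Hamming bound.


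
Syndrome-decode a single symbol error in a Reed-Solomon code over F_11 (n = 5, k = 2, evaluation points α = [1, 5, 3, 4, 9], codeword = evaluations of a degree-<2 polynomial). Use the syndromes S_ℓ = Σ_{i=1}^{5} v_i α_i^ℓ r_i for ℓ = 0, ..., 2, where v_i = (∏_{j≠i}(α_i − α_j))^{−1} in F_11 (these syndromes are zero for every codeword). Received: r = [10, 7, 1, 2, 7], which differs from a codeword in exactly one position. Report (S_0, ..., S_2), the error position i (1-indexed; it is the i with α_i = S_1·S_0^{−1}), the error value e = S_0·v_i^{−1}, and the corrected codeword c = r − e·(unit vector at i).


S = (4, 9, 1), error at position 2, error magnitude e = 4, c = [10, 3, 1, 2, 7].

Step 1: column multipliers v_i = (∏_{j≠i}(α_i − α_j))^{−1} mod 11.
  i = 1 (α = 1): (1−5)(1−3)(1−4)(1−9) = (−4)·(−2)·(−3)·(−8) = 192 ≡ 5, so v_1 = 5^{−1} = 9 (mod 11).
  i = 2 (α = 5): (5−1)(5−3)(5−4)(5−9) = 4·2·1·(−4) = −32 ≡ 1, so v_2 = 1^{−1} = 1 (mod 11).
  i = 3 (α = 3): (3−1)(3−5)(3−4)(3−9) = 2·(−2)·(−1)·(−6) = −24 ≡ 9, so v_3 = 9^{−1} = 5 (mod 11).
  i = 4 (α = 4): (4−1)(4−5)(4−3)(4−9) = 3·(−1)·1·(−5) = 15 ≡ 4, so v_4 = 4^{−1} = 3 (mod 11).
  i = 5 (α = 9): (9−1)(9−5)(9−3)(9−4) = 8·4·6·5 = 960 ≡ 3, so v_5 = 3^{−1} = 4 (mod 11).
  v = [9, 1, 5, 3, 4].
Step 2: syndromes of r = [10, 7, 1, 2, 7] (all sums mod 11).
  S_0 = Σ v_i r_i = 9·10 + 1·7 + 5·1 + 3·2 + 4·7 = 136 ≡ 4.
  S_1 = Σ v_i α_i r_i = 9·1·10 + 1·5·7 + 5·3·1 + 3·4·2 + 4·9·7 = 416 ≡ 9.
  α_i^2 mod 11 = [1, 3, 9, 5, 4].
  S_2 = Σ v_i α_i^2 r_i = 9·1·10 + 1·3·7 + 5·9·1 + 3·5·2 + 4·4·7 = 298 ≡ 1.
  S = (4, 9, 1) ≠ 0, so r is not a codeword (an error is present).
Step 3: locate the error. For a single error e at position i, S_ℓ = v_i·e·α_i^ℓ, so α_err = S_1/S_0.
  S_0^{−1} = 4^{−1} = 3 (mod 11), so α_err = 9·3 = 27 ≡ 5 = α_2. Error position i = 2.
  Consistency check: S_2/S_1 = 1·5 = 5 ≡ 5 = α_err ✓ (single-error assumption holds).
Step 4: error magnitude e = S_0/v_2 = S_0·∏_{j≠2}(α_2 − α_j) = 4·1 = 4 ≡ 4 (mod 11).
Step 5: correct position 2: c_2 = r_2 − e = 7 − 4 ≡ 3 (mod 11). Hence c = [10, 3, 1, 2, 7].
  Check: interpolating c through the α_i gives m(x) = 9 + 1·x (degree < 2) with m(α_i) = c_i for every i, so c is indeed a codeword.


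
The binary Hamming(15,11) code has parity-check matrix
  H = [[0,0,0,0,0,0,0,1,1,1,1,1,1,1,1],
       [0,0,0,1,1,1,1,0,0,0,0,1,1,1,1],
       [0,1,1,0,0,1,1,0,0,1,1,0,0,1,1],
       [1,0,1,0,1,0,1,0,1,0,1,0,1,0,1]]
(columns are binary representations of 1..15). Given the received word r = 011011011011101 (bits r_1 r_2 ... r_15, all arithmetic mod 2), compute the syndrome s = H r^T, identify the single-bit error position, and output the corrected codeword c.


s = (0, 1, 1, 0)^T, error position = 6, corrected codeword c = 011010011011101

Compute s = H r^T mod 2 one row at a time:
  s_1 = 1 + 1 + 0 + 1 + 1 + 1 + 0 + 1 = 6 ≡ 0 (mod 2).
  s_2 = 0 + 1 + 1 + 0 + 1 + 1 + 0 + 1 = 5 ≡ 1 (mod 2).
  s_3 = 1 + 1 + 1 + 0 + 0 + 1 + 0 + 1 = 5 ≡ 1 (mod 2).
  s_4 = 0 + 1 + 1 + 0 + 1 + 1 + 1 + 1 = 6 ≡ 0 (mod 2).
s = (0, 1, 1, 0)^T — this equals column 6 of H (binary 0110), so error is at position 6.
Correct: flip bit 6 of r = 011011011011101 to get c = 011010011011101.


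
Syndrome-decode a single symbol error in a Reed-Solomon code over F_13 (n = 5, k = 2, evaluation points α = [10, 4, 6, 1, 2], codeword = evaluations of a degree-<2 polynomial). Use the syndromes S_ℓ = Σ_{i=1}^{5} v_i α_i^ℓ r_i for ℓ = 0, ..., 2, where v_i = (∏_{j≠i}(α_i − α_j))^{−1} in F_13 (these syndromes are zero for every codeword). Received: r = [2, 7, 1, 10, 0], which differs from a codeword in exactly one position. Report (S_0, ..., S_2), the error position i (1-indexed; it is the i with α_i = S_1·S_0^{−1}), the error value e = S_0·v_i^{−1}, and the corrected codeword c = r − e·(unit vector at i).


S = (4, 4, 4), error at position 4, error magnitude e = 7, c = [2, 7, 1, 3, 0].

Step 1: column multipliers v_i = (∏_{j≠i}(α_i − α_j))^{−1} mod 13.
  i = 1 (α = 10): (10−4)(10−6)(10−1)(10−2) = 6·4·9·8 = 1728 ≡ 12, so v_1 = 12^{−1} = 12 (mod 13).
  i = 2 (α = 4): (4−10)(4−6)(4−1)(4−2) = (−6)·(−2)·3·2 = 72 ≡ 7, so v_2 = 7^{−1} = 2 (mod 13).
  i = 3 (α = 6): (6−10)(6−4)(6−1)(6−2) = (−4)·2·5·4 = −160 ≡ 9, so v_3 = 9^{−1} = 3 (mod 13).
  i = 4 (α = 1): (1−10)(1−4)(1−6)(1−2) = (−9)·(−3)·(−5)·(−1) = 135 ≡ 5, so v_4 = 5^{−1} = 8 (mod 13).
  i = 5 (α = 2): (2−10)(2−4)(2−6)(2−1) = (−8)·(−2)·(−4)·1 = −64 ≡ 1, so v_5 = 1^{−1} = 1 (mod 13).
  v = [12, 2, 3, 8, 1].
Step 2: syndromes of r = [2, 7, 1, 10, 0] (all sums mod 13).
  S_0 = Σ v_i r_i = 12·2 + 2·7 + 3·1 + 8·10 + 1·0 = 121 ≡ 4.
  S_1 = Σ v_i α_i r_i = 12·10·2 + 2·4·7 + 3·6·1 + 8·1·10 + 1·2·0 = 394 ≡ 4.
  α_i^2 mod 13 = [9, 3, 10, 1, 4].
  S_2 = Σ v_i α_i^2 r_i = 12·9·2 + 2·3·7 + 3·10·1 + 8·1·10 + 1·4·0 = 368 ≡ 4.
  S = (4, 4, 4) ≠ 0, so r is not a codeword (an error is present).
Step 3: locate the error. For a single error e at position i, S_ℓ = v_i·e·α_i^ℓ, so α_err = S_1/S_0.
  S_0^{−1} = 4^{−1} = 10 (mod 13), so α_err = 4·10 = 40 ≡ 1 = α_4. Error position i = 4.
  Consistency check: S_2/S_1 = 4·10 = 40 ≡ 1 = α_err ✓ (single-error assumption holds).
Step 4: error magnitude e = S_0/v_4 = S_0·∏_{j≠4}(α_4 − α_j) = 4·5 = 20 ≡ 7 (mod 13).
Step 5: correct position 4: c_4 = r_4 − e = 10 − 7 ≡ 3 (mod 13). Hence c = [2, 7, 1, 3, 0].
  Check: interpolating c through the α_i gives m(x) = 6 + 10·x (degree < 2) with m(α_i) = c_i for every i, so c is indeed a codeword.


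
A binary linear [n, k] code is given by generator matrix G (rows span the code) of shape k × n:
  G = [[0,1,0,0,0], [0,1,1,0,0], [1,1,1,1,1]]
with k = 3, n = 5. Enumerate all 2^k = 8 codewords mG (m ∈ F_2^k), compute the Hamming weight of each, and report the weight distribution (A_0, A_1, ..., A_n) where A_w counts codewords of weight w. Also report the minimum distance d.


Weight distribution: A_0 = 1, A_1 = 2, A_2 = 1, A_3 = 1, A_4 = 2, A_5 = 1. Minimum distance d = 1.

Enumerate all 2^3 = 8 messages m ∈ F_2^3.
For each, compute codeword c = mG in F_2^5, then tally its weight.
  m = 000 → c = 00000, weight = 0.
  m = 100 → c = 01000, weight = 1.
  m = 010 → c = 01100, weight = 2.
  m = 110 → c = 00100, weight = 1.
  m = 001 → c = 11111, weight = 5.
  m = 101 → c = 10111, weight = 4.
  m = 011 → c = 10011, weight = 3.
  m = 111 → c = 11011, weight = 4.
Tally weights:
  weight 0: 1 codewords.
  weight 1: 2 codewords.
  weight 2: 1 codewords.
  weight 3: 1 codewords.
  weight 4: 2 codewords.
  weight 5: 1 codewords.
Minimum distance d = smallest w > 0 with A_w > 0 = 1.
Sanity: Σ A_w = 8 = 2^3 = 8 ✓.


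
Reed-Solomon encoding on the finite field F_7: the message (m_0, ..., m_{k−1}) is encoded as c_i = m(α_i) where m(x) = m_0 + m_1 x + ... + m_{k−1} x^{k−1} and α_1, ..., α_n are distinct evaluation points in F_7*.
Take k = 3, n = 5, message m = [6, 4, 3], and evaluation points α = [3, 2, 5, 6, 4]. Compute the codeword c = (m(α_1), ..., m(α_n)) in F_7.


c = [3, 5, 3, 5, 0]

Message polynomial: m(x) = 6 + 4·x + 3·x^2 (mod 7).
For each evaluation point α_i, compute m(α_i) mod 7:
  α_1 = 3: Horner steps 3 → 6 → 3, so m(3) = 3.
  α_2 = 2: Horner steps 3 → 3 → 5, so m(2) = 5.
  α_3 = 5: Horner steps 3 → 5 → 3, so m(5) = 3.
  α_4 = 6: Horner steps 3 → 1 → 5, so m(6) = 5.
  α_5 = 4: Horner steps 3 → 2 → 0, so m(4) = 0.
Codeword c = [3, 5, 3, 5, 0] ∈ F_7^5.


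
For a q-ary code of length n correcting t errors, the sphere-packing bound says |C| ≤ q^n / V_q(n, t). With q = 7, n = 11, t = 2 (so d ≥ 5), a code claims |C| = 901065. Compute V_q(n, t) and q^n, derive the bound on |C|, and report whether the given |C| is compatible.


V_q(n, t) = 2047, q^n = 1977326743, Hamming bound = 965963, |C| = 901065 ≤ bound (satisfied).

Step 1: Compute V_q(n, t) = Σ_{j=0}^2 C(n, j) (q−1)^j.
  j = 0: C(11,0)·(6)^0 = 1·1 = 1.
  j = 1: C(11,1)·(6)^1 = 11·6 = 66.
  j = 2: C(11,2)·(6)^2 = 55·36 = 1980.
  V_q(n, t) = 1 + 66 + 1980 = 2047.
Step 2: q^n = 7^11 = 1977326743.
Step 3: Hamming bound ⌊q^n / V_q(n,t)⌋ = ⌊1977326743/2047⌋ = 965963.
Step 4: Compare |C| = 901065 to 965963: satisfied.
The claimed |C| lies below the Hamming bound.


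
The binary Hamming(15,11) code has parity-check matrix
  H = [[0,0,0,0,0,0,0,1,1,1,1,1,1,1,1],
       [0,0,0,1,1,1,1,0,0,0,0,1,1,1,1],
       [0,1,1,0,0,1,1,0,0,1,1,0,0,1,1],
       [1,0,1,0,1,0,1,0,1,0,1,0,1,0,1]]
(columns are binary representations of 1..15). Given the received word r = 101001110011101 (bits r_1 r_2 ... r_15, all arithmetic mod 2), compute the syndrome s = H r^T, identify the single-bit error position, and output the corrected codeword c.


s = (1, 1, 1, 0)^T, error position = 14, corrected codeword c = 101001110011111

Compute s = H r^T mod 2 one row at a time:
  s_1 = 1 + 0 + 0 + 1 + 1 + 1 + 0 + 1 = 5 ≡ 1 (mod 2).
  s_2 = 0 + 0 + 1 + 1 + 1 + 1 + 0 + 1 = 5 ≡ 1 (mod 2).
  s_3 = 0 + 1 + 1 + 1 + 0 + 1 + 0 + 1 = 5 ≡ 1 (mod 2).
  s_4 = 1 + 1 + 0 + 1 + 0 + 1 + 1 + 1 = 6 ≡ 0 (mod 2).
s = (1, 1, 1, 0)^T — this equals column 14 of H (binary 1110), so error is at position 14.
Correct: flip bit 14 of r = 101001110011101 to get c = 101001110011111.


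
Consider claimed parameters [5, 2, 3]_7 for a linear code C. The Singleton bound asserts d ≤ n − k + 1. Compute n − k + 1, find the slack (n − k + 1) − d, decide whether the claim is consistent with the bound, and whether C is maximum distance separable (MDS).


Singleton RHS = n − k + 1 = 4, slack = 1, bound satisfied, not MDS.

Singleton bound: d ≤ n − k + 1.
Here n = 5, k = 2, so n − k + 1 = 4.
Given d = 3, check d ≤ 4: YES.
Slack = (n − k + 1) − d = 1.
The code is NOT MDS (slack = 1 > 0).
Description: the claimed parameters are [5, 2, 3]_7; such a code would be non-MDS.


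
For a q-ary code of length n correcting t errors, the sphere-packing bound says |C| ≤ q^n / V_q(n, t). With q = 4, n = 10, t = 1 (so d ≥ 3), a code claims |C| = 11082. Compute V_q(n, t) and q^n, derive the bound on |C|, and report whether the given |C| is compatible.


V_q(n, t) = 31, q^n = 1048576, Hamming bound = 33825, |C| = 11082 ≤ bound (satisfied).

Step 1: Compute V_q(n, t) = Σ_{j=0}^1 C(n, j) (q−1)^j.
  j = 0: C(10,0)·(3)^0 = 1·1 = 1.
  j = 1: C(10,1)·(3)^1 = 10·3 = 30.
  V_q(n, t) = 1 + 30 = 31.
Step 2: q^n = 4^10 = 1048576.
Step 3: Hamming bound ⌊q^n / V_q(n,t)⌋ = ⌊1048576/31⌋ = 33825.
Step 4: Compare |C| = 11082 to 33825: satisfied.
The claimed |C| lies below the Hamming bound.


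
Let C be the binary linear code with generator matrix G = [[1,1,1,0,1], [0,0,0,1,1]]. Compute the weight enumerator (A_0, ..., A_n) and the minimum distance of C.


Weight distribution: A_0 = 1, A_2 = 1, A_4 = 2. Minimum distance d = 2.

Enumerate all 2^2 = 4 messages m ∈ F_2^2.
For each, compute codeword c = mG in F_2^5, then tally its weight.
  m = 00 → c = 00000, weight = 0.
  m = 10 → c = 11101, weight = 4.
  m = 01 → c = 00011, weight = 2.
  m = 11 → c = 11110, weight = 4.
Tally weights:
  weight 0: 1 codewords.
  weight 2: 1 codewords.
  weight 4: 2 codewords.
Minimum distance d = smallest w > 0 with A_w > 0 = 2.
Sanity: Σ A_w = 4 = 2^2 = 4 ✓.


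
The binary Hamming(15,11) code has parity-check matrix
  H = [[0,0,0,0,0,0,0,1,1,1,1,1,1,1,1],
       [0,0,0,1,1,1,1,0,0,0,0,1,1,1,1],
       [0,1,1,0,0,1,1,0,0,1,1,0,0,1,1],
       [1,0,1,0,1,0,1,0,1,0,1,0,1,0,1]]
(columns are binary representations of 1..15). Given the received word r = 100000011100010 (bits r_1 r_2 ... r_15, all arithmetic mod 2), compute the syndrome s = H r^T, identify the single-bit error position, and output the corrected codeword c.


s = (0, 1, 0, 0)^T, error position = 4, corrected codeword c = 100100011100010

Compute s = H r^T mod 2 one row at a time:
  s_1 = 1 + 1 + 1 + 0 + 0 + 0 + 1 + 0 = 4 ≡ 0 (mod 2).
  s_2 = 0 + 0 + 0 + 0 + 0 + 0 + 1 + 0 = 1 ≡ 1 (mod 2).
  s_3 = 0 + 0 + 0 + 0 + 1 + 0 + 1 + 0 = 2 ≡ 0 (mod 2).
  s_4 = 1 + 0 + 0 + 0 + 1 + 0 + 0 + 0 = 2 ≡ 0 (mod 2).
s = (0, 1, 0, 0)^T — this equals column 4 of H (binary 0100), so error is at position 4.
Correct: flip bit 4 of r = 100000011100010 to get c = 100100011100010.


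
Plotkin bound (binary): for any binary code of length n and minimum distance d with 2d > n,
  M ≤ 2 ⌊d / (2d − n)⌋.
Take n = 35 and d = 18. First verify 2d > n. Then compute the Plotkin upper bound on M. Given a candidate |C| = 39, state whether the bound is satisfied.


Plotkin bound M ≤ 36; given |C| = 39 > bound (violated).

Check applicability: 2d = 36, n = 35.
2d − n = 1 > 0, so Plotkin applies.
Compute d/(2d−n) = 18/1 ≈ 18.0000.
⌊d/(2d−n)⌋ = 18.
Plotkin bound: M ≤ 2·18 = 36.
Given |C| = 39, check: VIOLATED.
This |C| is above the Plotkin bound, so no binary code with n = 35, d = 18 and 39 codewords exists.


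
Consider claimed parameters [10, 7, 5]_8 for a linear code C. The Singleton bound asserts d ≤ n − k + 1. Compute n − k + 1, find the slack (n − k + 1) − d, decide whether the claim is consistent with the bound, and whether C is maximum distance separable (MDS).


Singleton RHS = n − k + 1 = 4, slack = -1, bound violated (no such code; not MDS).

Singleton bound: d ≤ n − k + 1.
Here n = 10, k = 7, so n − k + 1 = 4.
Given d = 5, check d ≤ 4: NO.
Slack = (n − k + 1) − d = -1.
The slack is negative: d = 5 exceeds n − k + 1 = 4 by 1, so the Singleton bound is violated and no linear [10, 7, 5]_8 code can exist. In particular it is not MDS (MDS requires d = n − k + 1 exactly).
Description: the claimed parameters are [10, 7, 5]_8; such a code would be impossible (violates the Singleton bound).


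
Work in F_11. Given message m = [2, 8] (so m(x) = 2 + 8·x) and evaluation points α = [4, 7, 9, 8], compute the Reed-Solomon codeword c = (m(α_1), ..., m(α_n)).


c = [1, 3, 8, 0]

Message polynomial: m(x) = 2 + 8·x (mod 11).
For each evaluation point α_i, compute m(α_i) mod 11:
  α_1 = 4: Horner steps 8 → 1, so m(4) = 1.
  α_2 = 7: Horner steps 8 → 3, so m(7) = 3.
  α_3 = 9: Horner steps 8 → 8, so m(9) = 8.
  α_4 = 8: Horner steps 8 → 0, so m(8) = 0.
Codeword c = [1, 3, 8, 0] ∈ F_11^4.


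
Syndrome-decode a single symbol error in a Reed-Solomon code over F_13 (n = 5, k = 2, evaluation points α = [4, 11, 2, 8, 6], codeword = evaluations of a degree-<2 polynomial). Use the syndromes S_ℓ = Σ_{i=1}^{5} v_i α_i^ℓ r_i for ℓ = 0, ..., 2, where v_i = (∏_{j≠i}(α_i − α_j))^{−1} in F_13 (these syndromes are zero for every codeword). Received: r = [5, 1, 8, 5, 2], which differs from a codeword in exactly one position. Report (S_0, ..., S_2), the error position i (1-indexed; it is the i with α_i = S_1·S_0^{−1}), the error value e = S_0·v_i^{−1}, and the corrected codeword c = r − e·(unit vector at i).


S = (7, 4, 6), error at position 4, error magnitude e = 6, c = [5, 1, 8, 12, 2].

Step 1: column multipliers v_i = (∏_{j≠i}(α_i − α_j))^{−1} mod 13.
  i = 1 (α = 4): (4−11)(4−2)(4−8)(4−6) = (−7)·2·(−4)·(−2) = −112 ≡ 5, so v_1 = 5^{−1} = 8 (mod 13).
  i = 2 (α = 11): (11−4)(11−2)(11−8)(11−6) = 7·9·3·5 = 945 ≡ 9, so v_2 = 9^{−1} = 3 (mod 13).
  i = 3 (α = 2): (2−4)(2−11)(2−8)(2−6) = (−2)·(−9)·(−6)·(−4) = 432 ≡ 3, so v_3 = 3^{−1} = 9 (mod 13).
  i = 4 (α = 8): (8−4)(8−11)(8−2)(8−6) = 4·(−3)·6·2 = −144 ≡ 12, so v_4 = 12^{−1} = 12 (mod 13).
  i = 5 (α = 6): (6−4)(6−11)(6−2)(6−8) = 2·(−5)·4·(−2) = 80 ≡ 2, so v_5 = 2^{−1} = 7 (mod 13).
  v = [8, 3, 9, 12, 7].
Step 2: syndromes of r = [5, 1, 8, 5, 2] (all sums mod 13).
  S_0 = Σ v_i r_i = 8·5 + 3·1 + 9·8 + 12·5 + 7·2 = 189 ≡ 7.
  S_1 = Σ v_i α_i r_i = 8·4·5 + 3·11·1 + 9·2·8 + 12·8·5 + 7·6·2 = 901 ≡ 4.
  α_i^2 mod 13 = [3, 4, 4, 12, 10].
  S_2 = Σ v_i α_i^2 r_i = 8·3·5 + 3·4·1 + 9·4·8 + 12·12·5 + 7·10·2 = 1280 ≡ 6.
  S = (7, 4, 6) ≠ 0, so r is not a codeword (an error is present).
Step 3: locate the error. For a single error e at position i, S_ℓ = v_i·e·α_i^ℓ, so α_err = S_1/S_0.
  S_0^{−1} = 7^{−1} = 2 (mod 13), so α_err = 4·2 = 8 ≡ 8 = α_4. Error position i = 4.
  Consistency check: S_2/S_1 = 6·10 = 60 ≡ 8 = α_err ✓ (single-error assumption holds).
Step 4: error magnitude e = S_0/v_4 = S_0·∏_{j≠4}(α_4 − α_j) = 7·12 = 84 ≡ 6 (mod 13).
Step 5: correct position 4: c_4 = r_4 − e = 5 − 6 ≡ 12 (mod 13). Hence c = [5, 1, 8, 12, 2].
  Check: interpolating c through the α_i gives m(x) = 11 + 5·x (degree < 2) with m(α_i) = c_i for every i, so c is indeed a codeword.


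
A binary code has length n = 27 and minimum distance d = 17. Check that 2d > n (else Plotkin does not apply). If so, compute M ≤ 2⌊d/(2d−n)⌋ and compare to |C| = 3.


Plotkin bound M ≤ 4; given |C| = 3 ≤ bound (satisfied).

Check applicability: 2d = 34, n = 27.
2d − n = 7 > 0, so Plotkin applies.
Compute d/(2d−n) = 17/7 ≈ 2.4286.
⌊d/(2d−n)⌋ = 2.
Plotkin bound: M ≤ 2·2 = 4.
Given |C| = 3, check: satisfied.
This |C| is below the Plotkin bound.


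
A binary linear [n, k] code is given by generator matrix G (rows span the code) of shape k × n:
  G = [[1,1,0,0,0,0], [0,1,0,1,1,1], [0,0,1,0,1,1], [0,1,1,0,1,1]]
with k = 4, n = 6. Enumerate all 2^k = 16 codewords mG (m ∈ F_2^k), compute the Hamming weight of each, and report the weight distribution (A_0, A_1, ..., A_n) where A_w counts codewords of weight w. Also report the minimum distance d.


Weight distribution: A_0 = 1, A_1 = 2, A_2 = 2, A_3 = 4, A_4 = 5, A_5 = 2. Minimum distance d = 1.

Enumerate all 2^4 = 16 messages m ∈ F_2^4.
For each, compute codeword c = mG in F_2^6, then tally its weight.
  m = 0000 → c = 000000, weight = 0.
  m = 1000 → c = 110000, weight = 2.
  m = 0100 → c = 010111, weight = 4.
  m = 1100 → c = 100111, weight = 4.
  m = 0010 → c = 001011, weight = 3.
  m = 1010 → c = 111011, weight = 5.
  m = 0110 → c = 011100, weight = 3.
  m = 1110 → c = 101100, weight = 3.
  m = 0001 → c = 011011, weight = 4.
  m = 1001 → c = 101011, weight = 4.
  m = 0101 → c = 001100, weight = 2.
  m = 1101 → c = 111100, weight = 4.
  m = 0011 → c = 010000, weight = 1.
  m = 1011 → c = 100000, weight = 1.
  m = 0111 → c = 000111, weight = 3.
  m = 1111 → c = 110111, weight = 5.
Tally weights:
  weight 0: 1 codewords.
  weight 1: 2 codewords.
  weight 2: 2 codewords.
  weight 3: 4 codewords.
  weight 4: 5 codewords.
  weight 5: 2 codewords.
Minimum distance d = smallest w > 0 with A_w > 0 = 1.
Sanity: Σ A_w = 16 = 2^4 = 16 ✓.


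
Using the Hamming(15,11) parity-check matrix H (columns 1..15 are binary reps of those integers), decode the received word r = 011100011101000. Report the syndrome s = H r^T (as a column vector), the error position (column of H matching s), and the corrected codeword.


s = (0, 0, 1, 0)^T, error position = 2, corrected codeword c = 001100011101000

Compute s = H r^T mod 2 one row at a time:
  s_1 = 1 + 1 + 1 + 0 + 1 + 0 + 0 + 0 = 4 ≡ 0 (mod 2).
  s_2 = 1 + 0 + 0 + 0 + 1 + 0 + 0 + 0 = 2 ≡ 0 (mod 2).
  s_3 = 1 + 1 + 0 + 0 + 1 + 0 + 0 + 0 = 3 ≡ 1 (mod 2).
  s_4 = 0 + 1 + 0 + 0 + 1 + 0 + 0 + 0 = 2 ≡ 0 (mod 2).
s = (0, 0, 1, 0)^T — this equals column 2 of H (binary 0010), so error is at position 2.
Correct: flip bit 2 of r = 011100011101000 to get c = 001100011101000.


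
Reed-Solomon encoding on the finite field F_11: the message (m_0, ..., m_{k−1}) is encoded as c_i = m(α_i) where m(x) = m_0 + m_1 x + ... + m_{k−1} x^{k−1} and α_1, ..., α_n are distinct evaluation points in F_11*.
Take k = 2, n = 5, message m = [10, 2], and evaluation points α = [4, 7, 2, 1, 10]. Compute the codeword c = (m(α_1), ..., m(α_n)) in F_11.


c = [7, 2, 3, 1, 8]

Message polynomial: m(x) = 10 + 2·x (mod 11).
For each evaluation point α_i, compute m(α_i) mod 11:
  α_1 = 4: Horner steps 2 → 7, so m(4) = 7.
  α_2 = 7: Horner steps 2 → 2, so m(7) = 2.
  α_3 = 2: Horner steps 2 → 3, so m(2) = 3.
  α_4 = 1: Horner steps 2 → 1, so m(1) = 1.
  α_5 = 10: Horner steps 2 → 8, so m(10) = 8.
Codeword c = [7, 2, 3, 1, 8] ∈ F_11^5.


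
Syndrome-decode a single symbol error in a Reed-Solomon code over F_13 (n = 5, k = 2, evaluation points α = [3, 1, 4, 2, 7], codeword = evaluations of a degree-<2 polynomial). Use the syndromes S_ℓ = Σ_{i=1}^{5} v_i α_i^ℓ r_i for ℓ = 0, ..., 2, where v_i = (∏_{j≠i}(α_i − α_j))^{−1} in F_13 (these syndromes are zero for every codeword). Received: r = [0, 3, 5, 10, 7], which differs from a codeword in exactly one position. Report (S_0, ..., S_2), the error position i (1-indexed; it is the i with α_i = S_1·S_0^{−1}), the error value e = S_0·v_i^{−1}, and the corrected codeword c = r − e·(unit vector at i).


S = (5, 10, 7), error at position 4, error magnitude e = 2, c = [0, 3, 5, 8, 7].

Step 1: column multipliers v_i = (∏_{j≠i}(α_i − α_j))^{−1} mod 13.
  i = 1 (α = 3): (3−1)(3−4)(3−2)(3−7) = 2·(−1)·1·(−4) = 8 ≡ 8, so v_1 = 8^{−1} = 5 (mod 13).
  i = 2 (α = 1): (1−3)(1−4)(1−2)(1−7) = (−2)·(−3)·(−1)·(−6) = 36 ≡ 10, so v_2 = 10^{−1} = 4 (mod 13).
  i = 3 (α = 4): (4−3)(4−1)(4−2)(4−7) = 1·3·2·(−3) = −18 ≡ 8, so v_3 = 8^{−1} = 5 (mod 13).
  i = 4 (α = 2): (2−3)(2−1)(2−4)(2−7) = (−1)·1·(−2)·(−5) = −10 ≡ 3, so v_4 = 3^{−1} = 9 (mod 13).
  i = 5 (α = 7): (7−3)(7−1)(7−4)(7−2) = 4·6·3·5 = 360 ≡ 9, so v_5 = 9^{−1} = 3 (mod 13).
  v = [5, 4, 5, 9, 3].
Step 2: syndromes of r = [0, 3, 5, 10, 7] (all sums mod 13).
  S_0 = Σ v_i r_i = 5·0 + 4·3 + 5·5 + 9·10 + 3·7 = 148 ≡ 5.
  S_1 = Σ v_i α_i r_i = 5·3·0 + 4·1·3 + 5·4·5 + 9·2·10 + 3·7·7 = 439 ≡ 10.
  α_i^2 mod 13 = [9, 1, 3, 4, 10].
  S_2 = Σ v_i α_i^2 r_i = 5·9·0 + 4·1·3 + 5·3·5 + 9·4·10 + 3·10·7 = 657 ≡ 7.
  S = (5, 10, 7) ≠ 0, so r is not a codeword (an error is present).
Step 3: locate the error. For a single error e at position i, S_ℓ = v_i·e·α_i^ℓ, so α_err = S_1/S_0.
  S_0^{−1} = 5^{−1} = 8 (mod 13), so α_err = 10·8 = 80 ≡ 2 = α_4. Error position i = 4.
  Consistency check: S_2/S_1 = 7·4 = 28 ≡ 2 = α_err ✓ (single-error assumption holds).
Step 4: error magnitude e = S_0/v_4 = S_0·∏_{j≠4}(α_4 − α_j) = 5·3 = 15 ≡ 2 (mod 13).
Step 5: correct position 4: c_4 = r_4 − e = 10 − 2 ≡ 8 (mod 13). Hence c = [0, 3, 5, 8, 7].
  Check: interpolating c through the α_i gives m(x) = 11 + 5·x (degree < 2) with m(α_i) = c_i for every i, so c is indeed a codeword.


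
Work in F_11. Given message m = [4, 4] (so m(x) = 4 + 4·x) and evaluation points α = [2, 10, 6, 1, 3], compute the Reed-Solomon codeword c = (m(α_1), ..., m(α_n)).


c = [1, 0, 6, 8, 5]

Message polynomial: m(x) = 4 + 4·x (mod 11).
For each evaluation point α_i, compute m(α_i) mod 11:
  α_1 = 2: Horner steps 4 → 1, so m(2) = 1.
  α_2 = 10: Horner steps 4 → 0, so m(10) = 0.
  α_3 = 6: Horner steps 4 → 6, so m(6) = 6.
  α_4 = 1: Horner steps 4 → 8, so m(1) = 8.
  α_5 = 3: Horner steps 4 → 5, so m(3) = 5.
Codeword c = [1, 0, 6, 8, 5] ∈ F_11^5.


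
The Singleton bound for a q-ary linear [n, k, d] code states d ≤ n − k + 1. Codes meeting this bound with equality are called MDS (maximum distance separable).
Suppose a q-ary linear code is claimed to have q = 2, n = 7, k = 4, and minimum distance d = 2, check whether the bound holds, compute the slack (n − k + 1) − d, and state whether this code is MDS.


Singleton RHS = n − k + 1 = 4, slack = 2, bound satisfied, not MDS.

Singleton bound: d ≤ n − k + 1.
Here n = 7, k = 4, so n − k + 1 = 4.
Given d = 2, check d ≤ 4: YES.
Slack = (n − k + 1) − d = 2.
The code is NOT MDS (slack = 2 > 0).
Description: the claimed parameters are [7, 4, 2]_2; such a code would be non-MDS.


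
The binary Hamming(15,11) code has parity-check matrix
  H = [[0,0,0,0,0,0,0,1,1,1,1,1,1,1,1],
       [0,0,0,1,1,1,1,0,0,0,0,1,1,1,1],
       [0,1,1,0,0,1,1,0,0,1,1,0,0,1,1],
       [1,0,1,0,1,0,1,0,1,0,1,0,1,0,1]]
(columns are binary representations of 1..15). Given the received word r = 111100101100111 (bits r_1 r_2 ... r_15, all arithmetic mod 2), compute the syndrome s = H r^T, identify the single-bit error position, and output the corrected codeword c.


s = (1, 1, 0, 0)^T, error position = 12, corrected codeword c = 111100101101111

Compute s = H r^T mod 2 one row at a time:
  s_1 = 0 + 1 + 1 + 0 + 0 + 1 + 1 + 1 = 5 ≡ 1 (mod 2).
  s_2 = 1 + 0 + 0 + 1 + 0 + 1 + 1 + 1 = 5 ≡ 1 (mod 2).
  s_3 = 1 + 1 + 0 + 1 + 1 + 0 + 1 + 1 = 6 ≡ 0 (mod 2).
  s_4 = 1 + 1 + 0 + 1 + 1 + 0 + 1 + 1 = 6 ≡ 0 (mod 2).
s = (1, 1, 0, 0)^T — this equals column 12 of H (binary 1100), so error is at position 12.
Correct: flip bit 12 of r = 111100101100111 to get c = 111100101101111.


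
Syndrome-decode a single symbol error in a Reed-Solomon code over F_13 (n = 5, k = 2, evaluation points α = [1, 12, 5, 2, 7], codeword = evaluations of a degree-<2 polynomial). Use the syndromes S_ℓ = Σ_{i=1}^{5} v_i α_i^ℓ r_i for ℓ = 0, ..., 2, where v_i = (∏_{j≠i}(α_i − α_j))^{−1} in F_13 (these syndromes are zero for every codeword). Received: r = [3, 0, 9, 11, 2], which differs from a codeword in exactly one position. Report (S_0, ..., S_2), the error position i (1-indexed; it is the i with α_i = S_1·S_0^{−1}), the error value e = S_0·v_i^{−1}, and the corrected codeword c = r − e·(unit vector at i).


S = (10, 5, 9), error at position 5, error magnitude e = 3, c = [3, 0, 9, 11, 12].

Step 1: column multipliers v_i = (∏_{j≠i}(α_i − α_j))^{−1} mod 13.
  i = 1 (α = 1): (1−12)(1−5)(1−2)(1−7) = (−11)·(−4)·(−1)·(−6) = 264 ≡ 4, so v_1 = 4^{−1} = 10 (mod 13).
  i = 2 (α = 12): (12−1)(12−5)(12−2)(12−7) = 11·7·10·5 = 3850 ≡ 2, so v_2 = 2^{−1} = 7 (mod 13).
  i = 3 (α = 5): (5−1)(5−12)(5−2)(5−7) = 4·(−7)·3·(−2) = 168 ≡ 12, so v_3 = 12^{−1} = 12 (mod 13).
  i = 4 (α = 2): (2−1)(2−12)(2−5)(2−7) = 1·(−10)·(−3)·(−5) = −150 ≡ 6, so v_4 = 6^{−1} = 11 (mod 13).
  i = 5 (α = 7): (7−1)(7−12)(7−5)(7−2) = 6·(−5)·2·5 = −300 ≡ 12, so v_5 = 12^{−1} = 12 (mod 13).
  v = [10, 7, 12, 11, 12].
Step 2: syndromes of r = [3, 0, 9, 11, 2] (all sums mod 13).
  S_0 = Σ v_i r_i = 10·3 + 7·0 + 12·9 + 11·11 + 12·2 = 283 ≡ 10.
  S_1 = Σ v_i α_i r_i = 10·1·3 + 7·12·0 + 12·5·9 + 11·2·11 + 12·7·2 = 980 ≡ 5.
  α_i^2 mod 13 = [1, 1, 12, 4, 10].
  S_2 = Σ v_i α_i^2 r_i = 10·1·3 + 7·1·0 + 12·12·9 + 11·4·11 + 12·10·2 = 2050 ≡ 9.
  S = (10, 5, 9) ≠ 0, so r is not a codeword (an error is present).
Step 3: locate the error. For a single error e at position i, S_ℓ = v_i·e·α_i^ℓ, so α_err = S_1/S_0.
  S_0^{−1} = 10^{−1} = 4 (mod 13), so α_err = 5·4 = 20 ≡ 7 = α_5. Error position i = 5.
  Consistency check: S_2/S_1 = 9·8 = 72 ≡ 7 = α_err ✓ (single-error assumption holds).
Step 4: error magnitude e = S_0/v_5 = S_0·∏_{j≠5}(α_5 − α_j) = 10·12 = 120 ≡ 3 (mod 13).
Step 5: correct position 5: c_5 = r_5 − e = 2 − 3 ≡ 12 (mod 13). Hence c = [3, 0, 9, 11, 12].
  Check: interpolating c through the α_i gives m(x) = 8 + 8·x (degree < 2) with m(α_i) = c_i for every i, so c is indeed a codeword.


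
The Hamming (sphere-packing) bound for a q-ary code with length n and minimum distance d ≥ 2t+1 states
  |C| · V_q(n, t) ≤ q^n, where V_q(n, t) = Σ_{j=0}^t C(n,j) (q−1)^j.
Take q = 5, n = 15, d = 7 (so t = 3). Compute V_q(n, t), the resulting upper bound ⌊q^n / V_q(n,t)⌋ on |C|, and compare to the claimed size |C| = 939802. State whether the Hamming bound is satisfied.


V_q(n, t) = 30861, q^n = 30517578125, Hamming bound = 988871, |C| = 939802 ≤ bound (satisfied).

Step 1: Compute V_q(n, t) = Σ_{j=0}^3 C(n, j) (q−1)^j.
  j = 0: C(15,0)·(4)^0 = 1·1 = 1.
  j = 1: C(15,1)·(4)^1 = 15·4 = 60.
  j = 2: C(15,2)·(4)^2 = 105·16 = 1680.
  j = 3: C(15,3)·(4)^3 = 455·64 = 29120.
  V_q(n, t) = 1 + 60 + 1680 + 29120 = 30861.
Step 2: q^n = 5^15 = 30517578125.
Step 3: Hamming bound ⌊q^n / V_q(n,t)⌋ = ⌊30517578125/30861⌋ = 988871.
Step 4: Compare |C| = 939802 to 988871: satisfied.
The claimed |C| lies below the Hamming bound.


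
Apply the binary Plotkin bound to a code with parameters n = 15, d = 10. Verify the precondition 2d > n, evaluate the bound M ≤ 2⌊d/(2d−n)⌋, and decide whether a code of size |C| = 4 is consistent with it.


Plotkin bound M ≤ 4; given |C| = 4 ≤ bound (satisfied).

Check applicability: 2d = 20, n = 15.
2d − n = 5 > 0, so Plotkin applies.
Compute d/(2d−n) = 10/5 ≈ 2.0000.
⌊d/(2d−n)⌋ = 2.
Plotkin bound: M ≤ 2·2 = 4.
Given |C| = 4, check: satisfied.
This |C| is at the Plotkin bound.


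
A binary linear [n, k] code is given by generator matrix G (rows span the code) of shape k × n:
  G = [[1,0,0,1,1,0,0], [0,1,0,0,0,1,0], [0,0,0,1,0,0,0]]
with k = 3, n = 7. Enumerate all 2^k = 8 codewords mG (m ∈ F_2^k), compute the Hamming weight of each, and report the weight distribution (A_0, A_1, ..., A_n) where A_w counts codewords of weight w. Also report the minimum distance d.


Weight distribution: A_0 = 1, A_1 = 1, A_2 = 2, A_3 = 2, A_4 = 1, A_5 = 1. Minimum distance d = 1.

Enumerate all 2^3 = 8 messages m ∈ F_2^3.
For each, compute codeword c = mG in F_2^7, then tally its weight.
  m = 000 → c = 0000000, weight = 0.
  m = 100 → c = 1001100, weight = 3.
  m = 010 → c = 0100010, weight = 2.
  m = 110 → c = 1101110, weight = 5.
  m = 001 → c = 0001000, weight = 1.
  m = 101 → c = 1000100, weight = 2.
  m = 011 → c = 0101010, weight = 3.
  m = 111 → c = 1100110, weight = 4.
Tally weights:
  weight 0: 1 codewords.
  weight 1: 1 codewords.
  weight 2: 2 codewords.
  weight 3: 2 codewords.
  weight 4: 1 codewords.
  weight 5: 1 codewords.
Minimum distance d = smallest w > 0 with A_w > 0 = 1.
Sanity: Σ A_w = 8 = 2^3 = 8 ✓.


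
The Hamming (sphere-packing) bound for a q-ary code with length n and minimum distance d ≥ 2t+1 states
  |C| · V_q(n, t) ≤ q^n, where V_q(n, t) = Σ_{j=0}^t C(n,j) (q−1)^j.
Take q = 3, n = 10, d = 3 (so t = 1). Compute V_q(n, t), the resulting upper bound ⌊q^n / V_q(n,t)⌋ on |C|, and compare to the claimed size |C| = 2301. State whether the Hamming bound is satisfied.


V_q(n, t) = 21, q^n = 59049, Hamming bound = 2811, |C| = 2301 ≤ bound (satisfied).

Step 1: Compute V_q(n, t) = Σ_{j=0}^1 C(n, j) (q−1)^j.
  j = 0: C(10,0)·(2)^0 = 1·1 = 1.
  j = 1: C(10,1)·(2)^1 = 10·2 = 20.
  V_q(n, t) = 1 + 20 = 21.
Step 2: q^n = 3^10 = 59049.
Step 3: Hamming bound ⌊q^n / V_q(n,t)⌋ = ⌊59049/21⌋ = 2811.
Step 4: Compare |C| = 2301 to 2811: satisfied.
The claimed |C| lies below the Hamming bound.


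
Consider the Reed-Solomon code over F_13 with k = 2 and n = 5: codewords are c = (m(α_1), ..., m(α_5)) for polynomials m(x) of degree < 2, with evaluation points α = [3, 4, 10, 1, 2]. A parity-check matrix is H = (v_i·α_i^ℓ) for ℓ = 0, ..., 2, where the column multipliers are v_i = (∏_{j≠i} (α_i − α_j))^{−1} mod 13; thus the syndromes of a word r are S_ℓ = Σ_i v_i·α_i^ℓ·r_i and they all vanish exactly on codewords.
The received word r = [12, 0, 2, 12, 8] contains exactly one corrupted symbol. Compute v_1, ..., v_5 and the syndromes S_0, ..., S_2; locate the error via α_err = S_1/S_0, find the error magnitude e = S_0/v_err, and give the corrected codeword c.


S = (8, 11, 7), error at position 1, error magnitude e = 8, c = [4, 0, 2, 12, 8].

Step 1: column multipliers v_i = (∏_{j≠i}(α_i − α_j))^{−1} mod 13.
  i = 1 (α = 3): (3−4)(3−10)(3−1)(3−2) = (−1)·(−7)·2·1 = 14 ≡ 1, so v_1 = 1^{−1} = 1 (mod 13).
  i = 2 (α = 4): (4−3)(4−10)(4−1)(4−2) = 1·(−6)·3·2 = −36 ≡ 3, so v_2 = 3^{−1} = 9 (mod 13).
  i = 3 (α = 10): (10−3)(10−4)(10−1)(10−2) = 7·6·9·8 = 3024 ≡ 8, so v_3 = 8^{−1} = 5 (mod 13).
  i = 4 (α = 1): (1−3)(1−4)(1−10)(1−2) = (−2)·(−3)·(−9)·(−1) = 54 ≡ 2, so v_4 = 2^{−1} = 7 (mod 13).
  i = 5 (α = 2): (2−3)(2−4)(2−10)(2−1) = (−1)·(−2)·(−8)·1 = −16 ≡ 10, so v_5 = 10^{−1} = 4 (mod 13).
  v = [1, 9, 5, 7, 4].
Step 2: syndromes of r = [12, 0, 2, 12, 8] (all sums mod 13).
  S_0 = Σ v_i r_i = 1·12 + 9·0 + 5·2 + 7·12 + 4·8 = 138 ≡ 8.
  S_1 = Σ v_i α_i r_i = 1·3·12 + 9·4·0 + 5·10·2 + 7·1·12 + 4·2·8 = 284 ≡ 11.
  α_i^2 mod 13 = [9, 3, 9, 1, 4].
  S_2 = Σ v_i α_i^2 r_i = 1·9·12 + 9·3·0 + 5·9·2 + 7·1·12 + 4·4·8 = 410 ≡ 7.
  S = (8, 11, 7) ≠ 0, so r is not a codeword (an error is present).
Step 3: locate the error. For a single error e at position i, S_ℓ = v_i·e·α_i^ℓ, so α_err = S_1/S_0.
  S_0^{−1} = 8^{−1} = 5 (mod 13), so α_err = 11·5 = 55 ≡ 3 = α_1. Error position i = 1.
  Consistency check: S_2/S_1 = 7·6 = 42 ≡ 3 = α_err ✓ (single-error assumption holds).
Step 4: error magnitude e = S_0/v_1 = S_0·∏_{j≠1}(α_1 − α_j) = 8·1 = 8 ≡ 8 (mod 13).
Step 5: correct position 1: c_1 = r_1 − e = 12 − 8 ≡ 4 (mod 13). Hence c = [4, 0, 2, 12, 8].
  Check: interpolating c through the α_i gives m(x) = 3 + 9·x (degree < 2) with m(α_i) = c_i for every i, so c is indeed a codeword.


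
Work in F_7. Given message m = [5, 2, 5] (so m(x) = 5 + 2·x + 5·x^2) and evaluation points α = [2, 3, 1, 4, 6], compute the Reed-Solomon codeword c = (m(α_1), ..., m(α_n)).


c = [1, 0, 5, 2, 1]

Message polynomial: m(x) = 5 + 2·x + 5·x^2 (mod 7).
For each evaluation point α_i, compute m(α_i) mod 7:
  α_1 = 2: Horner steps 5 → 5 → 1, so m(2) = 1.
  α_2 = 3: Horner steps 5 → 3 → 0, so m(3) = 0.
  α_3 = 1: Horner steps 5 → 0 → 5, so m(1) = 5.
  α_4 = 4: Horner steps 5 → 1 → 2, so m(4) = 2.
  α_5 = 6: Horner steps 5 → 4 → 1, so m(6) = 1.
Codeword c = [1, 0, 5, 2, 1] ∈ F_7^5.


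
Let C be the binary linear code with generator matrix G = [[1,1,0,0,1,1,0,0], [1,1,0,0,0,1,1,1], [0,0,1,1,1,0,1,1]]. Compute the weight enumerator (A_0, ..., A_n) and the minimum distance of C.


Weight distribution: A_0 = 1, A_2 = 1, A_3 = 1, A_4 = 1, A_5 = 2, A_6 = 1, A_7 = 1. Minimum distance d = 2.

Enumerate all 2^3 = 8 messages m ∈ F_2^3.
For each, compute codeword c = mG in F_2^8, then tally its weight.
  m = 000 → c = 00000000, weight = 0.
  m = 100 → c = 11001100, weight = 4.
  m = 010 → c = 11000111, weight = 5.
  m = 110 → c = 00001011, weight = 3.
  m = 001 → c = 00111011, weight = 5.
  m = 101 → c = 11110111, weight = 7.
  m = 011 → c = 11111100, weight = 6.
  m = 111 → c = 00110000, weight = 2.
Tally weights:
  weight 0: 1 codewords.
  weight 2: 1 codewords.
  weight 3: 1 codewords.
  weight 4: 1 codewords.
  weight 5: 2 codewords.
  weight 6: 1 codewords.
  weight 7: 1 codewords.
Minimum distance d = smallest w > 0 with A_w > 0 = 2.
Sanity: Σ A_w = 8 = 2^3 = 8 ✓.


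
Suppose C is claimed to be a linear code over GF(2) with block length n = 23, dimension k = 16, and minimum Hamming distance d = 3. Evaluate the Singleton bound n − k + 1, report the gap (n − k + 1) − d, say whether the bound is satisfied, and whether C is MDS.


Singleton RHS = n − k + 1 = 8, slack = 5, bound satisfied, not MDS.

Singleton bound: d ≤ n − k + 1.
Here n = 23, k = 16, so n − k + 1 = 8.
Given d = 3, check d ≤ 8: YES.
Slack = (n − k + 1) − d = 5.
The code is NOT MDS (slack = 5 > 0).
Description: the claimed parameters are [23, 16, 3]_2; such a code would be non-MDS.
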